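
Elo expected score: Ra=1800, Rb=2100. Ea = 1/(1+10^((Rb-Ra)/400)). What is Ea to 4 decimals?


Elo expected score: Ea = 1/(1 + 10^((Rb-Ra)/400))
Rb - Ra = 2100 - 1800 = 300
(Rb-Ra)/400 = 300/400 = 0.75
10^0.75 = 5.623413
Ea = 1/(1 + 5.623413) = 1/6.623413 = 0.1510

0.1510


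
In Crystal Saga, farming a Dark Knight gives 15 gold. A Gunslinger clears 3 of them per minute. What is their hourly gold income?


Gold per minute = 15 * 3 = 45
Gold per hour = 45 * 60 = 2700

2700 gold/hour


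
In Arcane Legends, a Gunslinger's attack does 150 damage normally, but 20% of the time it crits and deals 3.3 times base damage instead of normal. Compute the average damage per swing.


E[dmg] = base * (1 + crit_chance * (crit_mult - 1))
cc as decimal = 20/100 = 0.2
cm - 1 = 3.3 - 1 = 2.3
Bonus factor = 0.2 * 2.3 = 0.46
Total multiplier = 1 + 0.46 = 1.46
Expected damage = 150 * 1.46 = 219.00

219.00 damage


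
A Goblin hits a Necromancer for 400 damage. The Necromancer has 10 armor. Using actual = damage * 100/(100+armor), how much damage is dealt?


actual = 400 * 100 / (100 + 10)
= 400 * 100 / 110
= 40000 / 110
= 363.64

363.64 damage


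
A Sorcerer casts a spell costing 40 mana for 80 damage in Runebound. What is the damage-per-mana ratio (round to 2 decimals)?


Efficiency = damage / mana
= 80 / 40
= 2.00

2.00 dmg/mana


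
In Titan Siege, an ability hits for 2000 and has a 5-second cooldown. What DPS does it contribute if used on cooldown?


DPS = damage / cooldown
= 2000 / 5
= 400.00

400.00 DPS


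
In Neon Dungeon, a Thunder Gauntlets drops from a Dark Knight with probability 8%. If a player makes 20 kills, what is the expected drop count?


Expected drops = kills * (drop_rate / 100)
= 20 * (8 / 100)
= 20 * 0.08
= 1.6

1.6 drops


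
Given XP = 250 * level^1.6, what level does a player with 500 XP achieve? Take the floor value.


XP = 250 * level^1.6, so level = (XP / 250)^(1/1.6)
= (500 / 250)^(1/1.6)
= 2.0^0.625
= 1.5422
Floor: level = 1

level 1


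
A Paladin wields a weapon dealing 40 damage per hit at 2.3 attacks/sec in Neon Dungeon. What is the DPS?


DPS = damage * attack_speed
= 40 * 2.3
= 92.0

92.0 DPS


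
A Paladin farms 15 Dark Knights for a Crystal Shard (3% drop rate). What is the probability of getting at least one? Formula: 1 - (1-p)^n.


P(at least one) = 1 - P(none) = 1 - (1-p)^n
p = 3/100 = 0.03
1 - p = 0.97
(1 - p)^15 = 0.97^15 = 0.633251
P(at least one) = 1 - 0.633251 = 0.3667

0.3667


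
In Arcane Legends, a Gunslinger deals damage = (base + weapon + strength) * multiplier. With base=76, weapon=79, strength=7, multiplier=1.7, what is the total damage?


Sum base + weapon + str = 76 + 79 + 7 = 162
Multiply by 1.7:
162 * 1.7 = 275.4

275.4 damage


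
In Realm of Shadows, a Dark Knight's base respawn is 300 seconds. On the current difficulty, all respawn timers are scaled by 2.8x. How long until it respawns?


Respawn time = base * multiplier
= 300 * 2.8
= 840.0 seconds

840.0 seconds


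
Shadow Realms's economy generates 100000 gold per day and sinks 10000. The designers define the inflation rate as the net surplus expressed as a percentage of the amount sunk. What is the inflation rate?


Net gold = 100000 - 10000 = 90000
Inflation rate = net / sunk * 100 = 90000 / 10000 * 100
= 9.0 * 100
= 900.00%

900.00%


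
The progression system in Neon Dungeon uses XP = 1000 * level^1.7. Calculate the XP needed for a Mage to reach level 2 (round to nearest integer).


XP = 1000 * level^1.7
Substitute level = 2:
XP = 1000 * 2^1.7
= 1000 * 3.249
= 3249

3249 XP


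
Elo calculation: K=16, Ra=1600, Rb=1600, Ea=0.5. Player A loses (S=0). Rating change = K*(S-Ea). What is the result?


Elo update: delta = K * (S - Ea), where S = 0 (loses)
S - Ea = 0 - 0.5 = -0.5
Rating change = 16 * -0.5
= -8.00

-8.00 rating points


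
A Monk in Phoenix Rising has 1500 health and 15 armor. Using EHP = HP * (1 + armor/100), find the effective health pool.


EHP = 1500 * (1 + 15/100)
= 1500 * (1 + 0.15)
= 1500 * 1.15
= 1725.0

1725.0 EHP


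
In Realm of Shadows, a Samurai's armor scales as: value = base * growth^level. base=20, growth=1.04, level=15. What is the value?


value = base * growth^level
= 20 * 1.04^15
= 20 * 1.800944
= 36.02

36.02 armor


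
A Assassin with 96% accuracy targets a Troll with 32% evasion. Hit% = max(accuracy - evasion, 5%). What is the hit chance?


accuracy - evasion = 96 - 32 = 64
Apply floor: max(64, 5) = 64
Hit chance = 64%

64%


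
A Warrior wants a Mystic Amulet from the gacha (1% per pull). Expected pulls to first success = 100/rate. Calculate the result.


Expected pulls for a geometric distribution = 1/p = 100 / rate%
= 100 / 1
= 100.0

100.0 pulls


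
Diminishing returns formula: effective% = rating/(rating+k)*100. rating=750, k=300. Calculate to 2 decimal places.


effective% = rating / (rating + k) * 100
= 750 / (750 + 300) * 100
= 750 / 1050 * 100
= 0.714286 * 100
= 71.43%

71.43%


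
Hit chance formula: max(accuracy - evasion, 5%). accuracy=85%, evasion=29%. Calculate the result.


accuracy - evasion = 85 - 29 = 56
Apply floor: max(56, 5) = 56
Hit chance = 56%

56%


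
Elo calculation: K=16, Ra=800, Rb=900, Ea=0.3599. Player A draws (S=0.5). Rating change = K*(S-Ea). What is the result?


Elo update: delta = K * (S - Ea), where S = 0.5 (draws)
S - Ea = 0.5 - 0.3599 = 0.1401
Rating change = 16 * 0.1401
= 2.24

2.24 rating points


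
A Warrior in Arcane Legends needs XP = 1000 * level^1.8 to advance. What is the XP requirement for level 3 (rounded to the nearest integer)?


XP = 1000 * level^1.8
Substitute level = 3:
XP = 1000 * 3^1.8
= 1000 * 7.2247
= 7225

7225 XP


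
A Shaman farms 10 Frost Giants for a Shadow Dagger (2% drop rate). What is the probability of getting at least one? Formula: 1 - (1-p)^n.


P(at least one) = 1 - P(none) = 1 - (1-p)^n
p = 2/100 = 0.02
1 - p = 0.98
(1 - p)^10 = 0.98^10 = 0.817073
P(at least one) = 1 - 0.817073 = 0.1829

0.1829


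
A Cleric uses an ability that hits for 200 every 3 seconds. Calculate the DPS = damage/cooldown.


DPS = damage / cooldown
= 200 / 3
= 66.67

66.67 DPS


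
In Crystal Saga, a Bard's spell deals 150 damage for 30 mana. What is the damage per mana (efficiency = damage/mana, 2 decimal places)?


Efficiency = damage / mana
= 150 / 30
= 5.00

5.00 dmg/mana


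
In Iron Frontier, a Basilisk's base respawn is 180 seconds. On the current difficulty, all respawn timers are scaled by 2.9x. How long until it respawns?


Respawn time = base * multiplier
= 180 * 2.9
= 522.0 seconds

522.0 seconds


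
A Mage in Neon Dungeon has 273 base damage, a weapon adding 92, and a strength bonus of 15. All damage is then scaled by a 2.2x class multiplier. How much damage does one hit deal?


Sum base + weapon + str = 273 + 92 + 15 = 380
Multiply by 2.2:
380 * 2.2 = 836.0

836.0 damage


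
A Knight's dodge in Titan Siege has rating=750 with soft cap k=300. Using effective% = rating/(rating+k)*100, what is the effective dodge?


effective% = rating / (rating + k) * 100
= 750 / (750 + 300) * 100
= 750 / 1050 * 100
= 0.714286 * 100
= 71.43%

71.43%


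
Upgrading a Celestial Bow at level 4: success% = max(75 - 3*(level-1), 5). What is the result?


raw_rate = 75 - 3 * (4 - 1)
= 75 - 3 * 3
= 75 - 9
= 66
Apply floor: max(66, 5) = 66%

66%


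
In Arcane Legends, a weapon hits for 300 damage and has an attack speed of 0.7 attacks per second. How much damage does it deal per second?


DPS = damage * attack_speed
= 300 * 0.7
= 210.0

210.0 DPS


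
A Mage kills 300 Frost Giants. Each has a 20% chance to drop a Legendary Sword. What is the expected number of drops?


Expected drops = kills * (drop_rate / 100)
= 300 * (20 / 100)
= 300 * 0.2
= 60.0

60.0 drops


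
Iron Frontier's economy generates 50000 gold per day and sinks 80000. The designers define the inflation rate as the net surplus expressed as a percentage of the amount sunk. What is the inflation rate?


Net gold = 50000 - 80000 = -30000
Inflation rate = net / sunk * 100 = -30000 / 80000 * 100
= -0.375 * 100
= -37.50%

-37.50%


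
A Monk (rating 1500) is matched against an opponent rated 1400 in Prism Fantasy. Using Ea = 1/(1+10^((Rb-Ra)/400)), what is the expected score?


Elo expected score: Ea = 1/(1 + 10^((Rb-Ra)/400))
Rb - Ra = 1400 - 1500 = -100
(Rb-Ra)/400 = -100/400 = -0.25
10^-0.25 = 0.562341
Ea = 1/(1 + 0.562341) = 1/1.562341 = 0.6401

0.6401


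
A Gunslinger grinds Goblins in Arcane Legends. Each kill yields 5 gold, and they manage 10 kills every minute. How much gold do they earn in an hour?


Gold per minute = 5 * 10 = 50
Gold per hour = 50 * 60 = 3000

3000 gold/hour


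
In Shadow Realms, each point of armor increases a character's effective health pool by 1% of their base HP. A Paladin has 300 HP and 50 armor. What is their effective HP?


EHP = 300 * (1 + 50/100)
= 300 * (1 + 0.5)
= 300 * 1.5
= 450.0

450.0 EHP


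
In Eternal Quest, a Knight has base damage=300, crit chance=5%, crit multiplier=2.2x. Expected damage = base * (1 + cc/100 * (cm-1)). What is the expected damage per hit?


E[dmg] = base * (1 + crit_chance * (crit_mult - 1))
cc as decimal = 5/100 = 0.05
cm - 1 = 2.2 - 1 = 1.2
Bonus factor = 0.05 * 1.2 = 0.06
Total multiplier = 1 + 0.06 = 1.06
Expected damage = 300 * 1.06 = 318.00

318.00 damage


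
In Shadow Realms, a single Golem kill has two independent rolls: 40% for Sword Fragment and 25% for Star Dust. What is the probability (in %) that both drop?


For independent events, P(both) = P(A) * P(B)
= 40% * 25%
= 1000 / 100 %
= 10.0%

10.0%


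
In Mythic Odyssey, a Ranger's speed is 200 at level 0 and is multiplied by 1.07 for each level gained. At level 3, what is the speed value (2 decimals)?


value = base * growth^level
= 200 * 1.07^3
= 200 * 1.225043
= 245.01

245.01 speed


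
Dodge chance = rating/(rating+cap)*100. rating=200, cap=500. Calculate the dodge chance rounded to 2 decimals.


dodge% = 200 / (200 + 500) * 100
= 200 / 700 * 100
= 0.285714 * 100
= 28.57%

28.57%


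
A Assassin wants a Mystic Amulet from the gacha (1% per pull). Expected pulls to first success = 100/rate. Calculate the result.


Expected pulls for a geometric distribution = 1/p = 100 / rate%
= 100 / 1
= 100.0

100.0 pulls


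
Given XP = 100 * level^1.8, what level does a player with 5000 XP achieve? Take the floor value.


XP = 100 * level^1.8, so level = (XP / 100)^(1/1.8)
= (5000 / 100)^(1/1.8)
= 50.0^0.5556
= 8.7876
Floor: level = 8

level 8


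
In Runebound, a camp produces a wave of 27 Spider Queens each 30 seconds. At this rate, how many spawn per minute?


Spawns per minute = count * (60 / interval)
= 27 * (60 / 30)
= 27 * 2.0
= 54.0

54.0 per minute


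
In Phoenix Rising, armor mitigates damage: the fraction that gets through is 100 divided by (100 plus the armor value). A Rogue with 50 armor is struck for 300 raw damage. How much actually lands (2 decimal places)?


actual = 300 * 100 / (100 + 50)
= 300 * 100 / 150
= 30000 / 150
= 200.00

200.00 damage


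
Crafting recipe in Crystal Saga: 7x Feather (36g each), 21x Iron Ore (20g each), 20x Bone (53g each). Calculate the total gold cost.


Cost breakdown:
  Feather: 7 * 36 = 252
  Iron Ore: 21 * 20 = 420
  Bone: 20 * 53 = 1060
Total = 252 + 420 + 1060 = 1732

1732 gold


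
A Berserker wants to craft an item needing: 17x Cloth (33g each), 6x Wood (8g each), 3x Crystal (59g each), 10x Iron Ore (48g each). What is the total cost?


Cost breakdown:
  Cloth: 17 * 33 = 561
  Wood: 6 * 8 = 48
  Crystal: 3 * 59 = 177
  Iron Ore: 10 * 48 = 480
Total = 561 + 48 + 177 + 480 = 1266

1266 gold


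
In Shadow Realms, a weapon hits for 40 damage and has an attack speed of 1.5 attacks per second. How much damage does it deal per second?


DPS = damage * attack_speed
= 40 * 1.5
= 60.0

60.0 DPS


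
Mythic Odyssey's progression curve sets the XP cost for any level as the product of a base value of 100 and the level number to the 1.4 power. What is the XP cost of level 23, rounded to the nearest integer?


XP = 100 * level^1.4
Substitute level = 23:
XP = 100 * 23^1.4
= 100 * 80.6156
= 8062

8062 XP


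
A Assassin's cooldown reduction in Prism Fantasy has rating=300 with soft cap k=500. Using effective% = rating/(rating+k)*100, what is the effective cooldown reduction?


effective% = rating / (rating + k) * 100
= 300 / (300 + 500) * 100
= 300 / 800 * 100
= 0.375 * 100
= 37.50%

37.50%


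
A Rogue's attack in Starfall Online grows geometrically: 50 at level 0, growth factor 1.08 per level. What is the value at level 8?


value = base * growth^level
= 50 * 1.08^8
= 50 * 1.85093
= 92.55

92.55 attack


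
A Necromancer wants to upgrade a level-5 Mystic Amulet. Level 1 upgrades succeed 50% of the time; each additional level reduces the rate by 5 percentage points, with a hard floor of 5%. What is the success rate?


raw_rate = 50 - 5 * (5 - 1)
= 50 - 5 * 4
= 50 - 20
= 30
Apply floor: max(30, 5) = 30%

30%


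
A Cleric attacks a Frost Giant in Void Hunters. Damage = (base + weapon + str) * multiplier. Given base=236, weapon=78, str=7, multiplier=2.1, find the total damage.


Sum base + weapon + str = 236 + 78 + 7 = 321
Multiply by 2.1:
321 * 2.1 = 674.1

674.1 damage


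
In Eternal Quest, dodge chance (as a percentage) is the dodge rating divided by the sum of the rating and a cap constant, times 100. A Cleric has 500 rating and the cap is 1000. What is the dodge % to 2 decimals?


dodge% = 500 / (500 + 1000) * 100
= 500 / 1500 * 100
= 0.333333 * 100
= 33.33%

33.33%


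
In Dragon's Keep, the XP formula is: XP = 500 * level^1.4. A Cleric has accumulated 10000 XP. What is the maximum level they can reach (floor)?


XP = 500 * level^1.4, so level = (XP / 500)^(1/1.4)
= (10000 / 500)^(1/1.4)
= 20.0^0.7143
= 8.4978
Floor: level = 8

level 8


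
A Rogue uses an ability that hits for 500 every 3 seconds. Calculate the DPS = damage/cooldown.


DPS = damage / cooldown
= 500 / 3
= 166.67

166.67 DPS


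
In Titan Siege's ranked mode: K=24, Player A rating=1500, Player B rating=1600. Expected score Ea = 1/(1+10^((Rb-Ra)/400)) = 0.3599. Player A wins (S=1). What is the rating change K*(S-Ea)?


Elo update: delta = K * (S - Ea), where S = 1 (wins)
S - Ea = 1 - 0.3599 = 0.6401
Rating change = 24 * 0.6401
= 15.36

15.36 rating points


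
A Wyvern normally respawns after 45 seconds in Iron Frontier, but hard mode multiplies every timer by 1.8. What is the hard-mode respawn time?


Respawn time = base * multiplier
= 45 * 1.8
= 81.0 seconds

81.0 seconds


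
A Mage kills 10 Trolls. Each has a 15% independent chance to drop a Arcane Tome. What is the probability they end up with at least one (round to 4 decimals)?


P(at least one) = 1 - P(none) = 1 - (1-p)^n
p = 15/100 = 0.15
1 - p = 0.85
(1 - p)^10 = 0.85^10 = 0.196874
P(at least one) = 1 - 0.196874 = 0.8031

0.8031


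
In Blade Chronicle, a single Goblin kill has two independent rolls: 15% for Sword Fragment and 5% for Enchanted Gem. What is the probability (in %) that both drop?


For independent events, P(both) = P(A) * P(B)
= 15% * 5%
= 75 / 100 %
= 0.75%

0.75%


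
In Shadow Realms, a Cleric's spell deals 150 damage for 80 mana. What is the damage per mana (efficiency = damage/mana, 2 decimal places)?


Efficiency = damage / mana
= 150 / 80
= 1.88

1.88 dmg/mana


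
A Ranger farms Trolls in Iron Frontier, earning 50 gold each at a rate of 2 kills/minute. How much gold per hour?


Gold per minute = 50 * 2 = 100
Gold per hour = 100 * 60 = 6000

6000 gold/hour


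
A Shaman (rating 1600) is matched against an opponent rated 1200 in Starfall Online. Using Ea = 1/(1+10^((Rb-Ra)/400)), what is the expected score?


Elo expected score: Ea = 1/(1 + 10^((Rb-Ra)/400))
Rb - Ra = 1200 - 1600 = -400
(Rb-Ra)/400 = -400/400 = -1.0
10^-1.0 = 0.1
Ea = 1/(1 + 0.1) = 1/1.1 = 0.9091

0.9091


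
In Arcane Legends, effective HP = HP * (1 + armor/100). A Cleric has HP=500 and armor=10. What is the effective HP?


EHP = 500 * (1 + 10/100)
= 500 * (1 + 0.1)
= 500 * 1.1
= 550.0

550.0 EHP


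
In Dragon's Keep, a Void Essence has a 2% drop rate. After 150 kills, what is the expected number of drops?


Expected drops = kills * (drop_rate / 100)
= 150 * (2 / 100)
= 150 * 0.02
= 3.0

3.0 drops


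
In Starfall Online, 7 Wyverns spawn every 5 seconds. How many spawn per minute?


Spawns per minute = count * (60 / interval)
= 7 * (60 / 5)
= 7 * 12.0
= 84.0

84.0 per minute


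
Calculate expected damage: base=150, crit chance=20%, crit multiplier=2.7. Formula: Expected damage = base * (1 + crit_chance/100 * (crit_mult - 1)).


E[dmg] = base * (1 + crit_chance * (crit_mult - 1))
cc as decimal = 20/100 = 0.2
cm - 1 = 2.7 - 1 = 1.7
Bonus factor = 0.2 * 1.7 = 0.34
Total multiplier = 1 + 0.34 = 1.34
Expected damage = 150 * 1.34 = 201.00

201.00 damage


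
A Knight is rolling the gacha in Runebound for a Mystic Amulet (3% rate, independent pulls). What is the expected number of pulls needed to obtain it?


Expected pulls for a geometric distribution = 1/p = 100 / rate%
= 100 / 3
= 33.33

33.33 pulls


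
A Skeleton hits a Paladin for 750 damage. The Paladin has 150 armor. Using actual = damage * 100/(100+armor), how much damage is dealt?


actual = 750 * 100 / (100 + 150)
= 750 * 100 / 250
= 75000 / 250
= 300.00

300.00 damage


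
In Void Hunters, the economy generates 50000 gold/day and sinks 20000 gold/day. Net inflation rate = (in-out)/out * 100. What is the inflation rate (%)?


Net gold = 50000 - 20000 = 30000
Inflation rate = net / sunk * 100 = 30000 / 20000 * 100
= 1.5 * 100
= 150.00%

150.00%


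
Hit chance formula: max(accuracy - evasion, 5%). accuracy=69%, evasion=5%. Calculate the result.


accuracy - evasion = 69 - 5 = 64
Apply floor: max(64, 5) = 64
Hit chance = 64%

64%


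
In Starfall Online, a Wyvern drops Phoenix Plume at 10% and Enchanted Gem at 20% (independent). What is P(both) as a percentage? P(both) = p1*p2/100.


For independent events, P(both) = P(A) * P(B)
= 10% * 20%
= 200 / 100 %
= 2.0%

2.0%


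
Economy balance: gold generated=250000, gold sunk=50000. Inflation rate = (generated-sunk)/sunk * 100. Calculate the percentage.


Net gold = 250000 - 50000 = 200000
Inflation rate = net / sunk * 100 = 200000 / 50000 * 100
= 4.0 * 100
= 400.00%

400.00%


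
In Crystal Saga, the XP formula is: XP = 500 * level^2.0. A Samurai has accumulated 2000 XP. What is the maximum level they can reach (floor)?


XP = 500 * level^2.0, so level = (XP / 500)^(1/2.0)
= (2000 / 500)^(1/2.0)
= 4.0^0.5
= 2.0
Floor: level = 2

level 2


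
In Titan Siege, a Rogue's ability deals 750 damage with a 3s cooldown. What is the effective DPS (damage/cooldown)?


DPS = damage / cooldown
= 750 / 3
= 250.00

250.00 DPS


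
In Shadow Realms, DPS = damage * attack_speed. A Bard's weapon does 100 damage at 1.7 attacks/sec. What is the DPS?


DPS = damage * attack_speed
= 100 * 1.7
= 170.0

170.0 DPS


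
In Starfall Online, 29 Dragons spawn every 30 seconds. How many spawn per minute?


Spawns per minute = count * (60 / interval)
= 29 * (60 / 30)
= 29 * 2.0
= 58.0

58.0 per minute


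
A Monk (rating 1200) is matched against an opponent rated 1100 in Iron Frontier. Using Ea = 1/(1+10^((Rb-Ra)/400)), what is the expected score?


Elo expected score: Ea = 1/(1 + 10^((Rb-Ra)/400))
Rb - Ra = 1100 - 1200 = -100
(Rb-Ra)/400 = -100/400 = -0.25
10^-0.25 = 0.562341
Ea = 1/(1 + 0.562341) = 1/1.562341 = 0.6401

0.6401


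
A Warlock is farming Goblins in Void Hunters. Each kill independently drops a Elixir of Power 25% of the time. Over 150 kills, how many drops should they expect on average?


Expected drops = kills * (drop_rate / 100)
= 150 * (25 / 100)
= 150 * 0.25
= 37.5

37.5 drops


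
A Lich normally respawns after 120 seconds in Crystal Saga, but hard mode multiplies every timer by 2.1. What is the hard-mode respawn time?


Respawn time = base * multiplier
= 120 * 2.1
= 252.0 seconds

252.0 seconds


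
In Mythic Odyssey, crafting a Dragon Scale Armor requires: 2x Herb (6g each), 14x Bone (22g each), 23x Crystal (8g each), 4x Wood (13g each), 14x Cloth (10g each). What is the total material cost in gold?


Cost breakdown:
  Herb: 2 * 6 = 12
  Bone: 14 * 22 = 308
  Crystal: 23 * 8 = 184
  Wood: 4 * 13 = 52
  Cloth: 14 * 10 = 140
Total = 12 + 308 + 184 + 52 + 140 = 696

696 gold


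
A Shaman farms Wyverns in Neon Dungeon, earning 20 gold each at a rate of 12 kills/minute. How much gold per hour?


Gold per minute = 20 * 12 = 240
Gold per hour = 240 * 60 = 14400

14400 gold/hour


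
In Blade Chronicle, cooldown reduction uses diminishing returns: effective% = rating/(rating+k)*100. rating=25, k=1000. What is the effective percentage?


effective% = rating / (rating + k) * 100
= 25 / (25 + 1000) * 100
= 25 / 1025 * 100
= 0.02439 * 100
= 2.44%

2.44%


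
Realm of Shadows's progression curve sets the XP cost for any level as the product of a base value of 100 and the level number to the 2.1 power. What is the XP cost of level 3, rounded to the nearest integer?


XP = 100 * level^2.1
Substitute level = 3:
XP = 100 * 3^2.1
= 100 * 10.0451
= 1005

1005 XP


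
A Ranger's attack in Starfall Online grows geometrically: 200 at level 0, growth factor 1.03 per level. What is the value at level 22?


value = base * growth^level
= 200 * 1.03^22
= 200 * 1.916103
= 383.22

383.22 attack


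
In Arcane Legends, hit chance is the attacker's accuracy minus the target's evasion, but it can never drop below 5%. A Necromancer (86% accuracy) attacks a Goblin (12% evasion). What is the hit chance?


accuracy - evasion = 86 - 12 = 74
Apply floor: max(74, 5) = 74
Hit chance = 74%

74%


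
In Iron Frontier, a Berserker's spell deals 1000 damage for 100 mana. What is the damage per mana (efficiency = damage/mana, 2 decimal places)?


Efficiency = damage / mana
= 1000 / 100
= 10.00

10.00 dmg/mana


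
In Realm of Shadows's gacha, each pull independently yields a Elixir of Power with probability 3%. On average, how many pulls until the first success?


Expected pulls for a geometric distribution = 1/p = 100 / rate%
= 100 / 3
= 33.33

33.33 pulls


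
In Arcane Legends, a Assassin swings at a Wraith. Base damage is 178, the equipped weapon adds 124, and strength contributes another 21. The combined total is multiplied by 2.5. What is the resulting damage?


Sum base + weapon + str = 178 + 124 + 21 = 323
Multiply by 2.5:
323 * 2.5 = 807.5

807.5 damage


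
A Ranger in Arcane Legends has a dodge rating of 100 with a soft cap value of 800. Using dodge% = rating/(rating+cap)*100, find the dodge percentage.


dodge% = 100 / (100 + 800) * 100
= 100 / 900 * 100
= 0.111111 * 100
= 11.11%

11.11%


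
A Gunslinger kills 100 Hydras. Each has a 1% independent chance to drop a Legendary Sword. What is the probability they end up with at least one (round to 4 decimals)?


P(at least one) = 1 - P(none) = 1 - (1-p)^n
p = 1/100 = 0.01
1 - p = 0.99
(1 - p)^100 = 0.99^100 = 0.366032
P(at least one) = 1 - 0.366032 = 0.6340

0.6340


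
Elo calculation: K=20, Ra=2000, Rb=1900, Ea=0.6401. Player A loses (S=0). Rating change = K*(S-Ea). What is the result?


Elo update: delta = K * (S - Ea), where S = 0 (loses)
S - Ea = 0 - 0.6401 = -0.6401
Rating change = 20 * -0.6401
= -12.80

-12.80 rating points


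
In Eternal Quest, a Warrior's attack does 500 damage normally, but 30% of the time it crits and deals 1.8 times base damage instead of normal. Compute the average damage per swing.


E[dmg] = base * (1 + crit_chance * (crit_mult - 1))
cc as decimal = 30/100 = 0.3
cm - 1 = 1.8 - 1 = 0.8
Bonus factor = 0.3 * 0.8 = 0.24
Total multiplier = 1 + 0.24 = 1.24
Expected damage = 500 * 1.24 = 620.00

620.00 damage


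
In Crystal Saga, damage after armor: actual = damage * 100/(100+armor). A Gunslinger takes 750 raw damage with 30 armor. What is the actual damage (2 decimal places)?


actual = 750 * 100 / (100 + 30)
= 750 * 100 / 130
= 75000 / 130
= 576.92

576.92 damage


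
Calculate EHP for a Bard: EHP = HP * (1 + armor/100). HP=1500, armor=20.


EHP = 1500 * (1 + 20/100)
= 1500 * (1 + 0.2)
= 1500 * 1.2
= 1800.0

1800.0 EHP


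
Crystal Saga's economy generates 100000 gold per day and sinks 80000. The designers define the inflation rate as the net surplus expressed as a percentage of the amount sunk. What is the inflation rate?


Net gold = 100000 - 80000 = 20000
Inflation rate = net / sunk * 100 = 20000 / 80000 * 100
= 0.25 * 100
= 25.00%

25.00%


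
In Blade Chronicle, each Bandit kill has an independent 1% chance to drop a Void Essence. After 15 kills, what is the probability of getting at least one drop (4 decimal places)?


P(at least one) = 1 - P(none) = 1 - (1-p)^n
p = 1/100 = 0.01
1 - p = 0.99
(1 - p)^15 = 0.99^15 = 0.860058
P(at least one) = 1 - 0.860058 = 0.1399

0.1399


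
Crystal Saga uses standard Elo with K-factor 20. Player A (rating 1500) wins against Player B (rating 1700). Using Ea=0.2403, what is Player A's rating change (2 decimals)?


Elo update: delta = K * (S - Ea), where S = 1 (wins)
S - Ea = 1 - 0.2403 = 0.7597
Rating change = 20 * 0.7597
= 15.19

15.19 rating points


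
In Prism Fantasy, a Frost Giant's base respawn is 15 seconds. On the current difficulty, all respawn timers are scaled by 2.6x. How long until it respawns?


Respawn time = base * multiplier
= 15 * 2.6
= 39.0 seconds

39.0 seconds


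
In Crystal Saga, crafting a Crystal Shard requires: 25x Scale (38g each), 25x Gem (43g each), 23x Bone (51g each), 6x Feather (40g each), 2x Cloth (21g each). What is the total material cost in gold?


Cost breakdown:
  Scale: 25 * 38 = 950
  Gem: 25 * 43 = 1075
  Bone: 23 * 51 = 1173
  Feather: 6 * 40 = 240
  Cloth: 2 * 21 = 42
Total = 950 + 1075 + 1173 + 240 + 42 = 3480

3480 gold


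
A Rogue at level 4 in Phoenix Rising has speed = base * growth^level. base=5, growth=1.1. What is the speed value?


value = base * growth^level
= 5 * 1.1^4
= 5 * 1.4641
= 7.32

7.32 speed


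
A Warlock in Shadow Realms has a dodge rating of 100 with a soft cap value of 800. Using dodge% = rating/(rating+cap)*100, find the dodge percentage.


dodge% = 100 / (100 + 800) * 100
= 100 / 900 * 100
= 0.111111 * 100
= 11.11%

11.11%


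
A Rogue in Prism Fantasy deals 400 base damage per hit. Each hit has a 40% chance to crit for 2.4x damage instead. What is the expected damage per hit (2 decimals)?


E[dmg] = base * (1 + crit_chance * (crit_mult - 1))
cc as decimal = 40/100 = 0.4
cm - 1 = 2.4 - 1 = 1.4
Bonus factor = 0.4 * 1.4 = 0.56
Total multiplier = 1 + 0.56 = 1.56
Expected damage = 400 * 1.56 = 624.00

624.00 damage


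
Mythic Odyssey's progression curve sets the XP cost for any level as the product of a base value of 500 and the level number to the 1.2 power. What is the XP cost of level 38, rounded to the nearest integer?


XP = 500 * level^1.2
Substitute level = 38:
XP = 500 * 38^1.2
= 500 * 78.6575
= 39329

39329 XP


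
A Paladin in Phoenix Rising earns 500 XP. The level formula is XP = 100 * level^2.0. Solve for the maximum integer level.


XP = 100 * level^2.0, so level = (XP / 100)^(1/2.0)
= (500 / 100)^(1/2.0)
= 5.0^0.5
= 2.2361
Floor: level = 2

level 2


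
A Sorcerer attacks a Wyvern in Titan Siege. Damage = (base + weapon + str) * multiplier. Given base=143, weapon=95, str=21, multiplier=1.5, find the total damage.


Sum base + weapon + str = 143 + 95 + 21 = 259
Multiply by 1.5:
259 * 1.5 = 388.5

388.5 damage


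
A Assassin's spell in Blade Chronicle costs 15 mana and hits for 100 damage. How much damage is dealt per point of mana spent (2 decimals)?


Efficiency = damage / mana
= 100 / 15
= 6.67

6.67 dmg/mana


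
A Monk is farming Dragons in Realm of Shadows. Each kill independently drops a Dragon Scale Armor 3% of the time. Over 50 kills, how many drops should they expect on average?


Expected drops = kills * (drop_rate / 100)
= 50 * (3 / 100)
= 50 * 0.03
= 1.5

1.5 drops


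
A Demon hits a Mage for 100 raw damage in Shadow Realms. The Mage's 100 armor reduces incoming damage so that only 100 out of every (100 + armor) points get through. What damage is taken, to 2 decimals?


actual = 100 * 100 / (100 + 100)
= 100 * 100 / 200
= 10000 / 200
= 50.00

50.00 damage


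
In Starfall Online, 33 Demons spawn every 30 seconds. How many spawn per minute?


Spawns per minute = count * (60 / interval)
= 33 * (60 / 30)
= 33 * 2.0
= 66.0

66.0 per minute


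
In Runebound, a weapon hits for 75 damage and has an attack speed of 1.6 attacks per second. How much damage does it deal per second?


DPS = damage * attack_speed
= 75 * 1.6
= 120.0

120.0 DPS


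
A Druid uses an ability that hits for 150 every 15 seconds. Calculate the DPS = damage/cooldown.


DPS = damage / cooldown
= 150 / 15
= 10.00

10.00 DPS


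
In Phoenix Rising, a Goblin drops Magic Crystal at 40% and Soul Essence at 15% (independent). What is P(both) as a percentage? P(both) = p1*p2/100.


For independent events, P(both) = P(A) * P(B)
= 40% * 15%
= 600 / 100 %
= 6.0%

6.0%


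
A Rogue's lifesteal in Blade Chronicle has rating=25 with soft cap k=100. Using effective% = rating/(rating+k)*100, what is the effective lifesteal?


effective% = rating / (rating + k) * 100
= 25 / (25 + 100) * 100
= 25 / 125 * 100
= 0.2 * 100
= 20.00%

20.00%


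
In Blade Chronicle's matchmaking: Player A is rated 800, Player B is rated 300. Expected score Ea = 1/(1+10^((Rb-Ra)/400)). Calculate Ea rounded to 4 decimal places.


Elo expected score: Ea = 1/(1 + 10^((Rb-Ra)/400))
Rb - Ra = 300 - 800 = -500
(Rb-Ra)/400 = -500/400 = -1.25
10^-1.25 = 0.056234
Ea = 1/(1 + 0.056234) = 1/1.056234 = 0.9468

0.9468


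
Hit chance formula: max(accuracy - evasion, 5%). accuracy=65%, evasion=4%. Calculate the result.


accuracy - evasion = 65 - 4 = 61
Apply floor: max(61, 5) = 61
Hit chance = 61%

61%


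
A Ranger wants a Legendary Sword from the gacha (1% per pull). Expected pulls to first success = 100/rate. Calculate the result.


Expected pulls for a geometric distribution = 1/p = 100 / rate%
= 100 / 1
= 100.0

100.0 pulls


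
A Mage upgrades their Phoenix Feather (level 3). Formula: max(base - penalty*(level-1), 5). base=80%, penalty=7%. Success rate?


raw_rate = 80 - 7 * (3 - 1)
= 80 - 7 * 2
= 80 - 14
= 66
Apply floor: max(66, 5) = 66%

66%


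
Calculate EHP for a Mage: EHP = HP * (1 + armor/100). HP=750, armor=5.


EHP = 750 * (1 + 5/100)
= 750 * (1 + 0.05)
= 750 * 1.05
= 787.5

787.5 EHP


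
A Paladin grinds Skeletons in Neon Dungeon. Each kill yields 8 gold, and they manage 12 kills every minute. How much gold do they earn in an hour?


Gold per minute = 8 * 12 = 96
Gold per hour = 96 * 60 = 5760

5760 gold/hour


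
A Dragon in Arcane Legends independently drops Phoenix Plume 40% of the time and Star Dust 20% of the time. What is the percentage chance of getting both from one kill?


For independent events, P(both) = P(A) * P(B)
= 40% * 20%
= 800 / 100 %
= 8.0%

8.0%


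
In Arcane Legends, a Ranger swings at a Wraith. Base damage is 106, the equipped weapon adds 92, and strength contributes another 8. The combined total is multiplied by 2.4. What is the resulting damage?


Sum base + weapon + str = 106 + 92 + 8 = 206
Multiply by 2.4:
206 * 2.4 = 494.4

494.4 damage


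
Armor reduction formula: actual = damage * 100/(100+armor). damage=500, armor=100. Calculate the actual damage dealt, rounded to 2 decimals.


actual = 500 * 100 / (100 + 100)
= 500 * 100 / 200
= 50000 / 200
= 250.00

250.00 damage


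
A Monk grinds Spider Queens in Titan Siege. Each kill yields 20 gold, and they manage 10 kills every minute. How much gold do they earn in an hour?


Gold per minute = 20 * 10 = 200
Gold per hour = 200 * 60 = 12000

12000 gold/hour


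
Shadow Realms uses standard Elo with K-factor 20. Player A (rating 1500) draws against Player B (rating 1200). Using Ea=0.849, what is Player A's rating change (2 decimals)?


Elo update: delta = K * (S - Ea), where S = 0.5 (draws)
S - Ea = 0.5 - 0.849 = -0.349
Rating change = 20 * -0.349
= -6.98

-6.98 rating points


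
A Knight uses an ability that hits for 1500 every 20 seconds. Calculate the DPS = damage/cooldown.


DPS = damage / cooldown
= 1500 / 20
= 75.00

75.00 DPS


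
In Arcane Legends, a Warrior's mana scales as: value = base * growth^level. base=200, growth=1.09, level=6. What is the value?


value = base * growth^level
= 200 * 1.09^6
= 200 * 1.6771
= 335.42

335.42 mana


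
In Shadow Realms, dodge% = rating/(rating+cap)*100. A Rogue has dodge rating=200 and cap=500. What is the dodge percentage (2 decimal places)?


dodge% = 200 / (200 + 500) * 100
= 200 / 700 * 100
= 0.285714 * 100
= 28.57%

28.57%


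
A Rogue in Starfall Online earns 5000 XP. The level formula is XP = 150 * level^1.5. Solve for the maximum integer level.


XP = 150 * level^1.5, so level = (XP / 150)^(1/1.5)
= (5000 / 150)^(1/1.5)
= 33.3333^0.6667
= 10.3574
Floor: level = 10

level 10


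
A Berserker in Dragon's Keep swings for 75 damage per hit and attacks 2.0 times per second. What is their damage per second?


DPS = damage * attack_speed
= 75 * 2.0
= 150.0

150.0 DPS


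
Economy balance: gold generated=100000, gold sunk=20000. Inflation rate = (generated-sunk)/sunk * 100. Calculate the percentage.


Net gold = 100000 - 20000 = 80000
Inflation rate = net / sunk * 100 = 80000 / 20000 * 100
= 4.0 * 100
= 400.00%

400.00%


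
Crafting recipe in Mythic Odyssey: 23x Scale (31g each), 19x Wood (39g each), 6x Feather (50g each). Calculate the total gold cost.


Cost breakdown:
  Scale: 23 * 31 = 713
  Wood: 19 * 39 = 741
  Feather: 6 * 50 = 300
Total = 713 + 741 + 300 = 1754

1754 gold


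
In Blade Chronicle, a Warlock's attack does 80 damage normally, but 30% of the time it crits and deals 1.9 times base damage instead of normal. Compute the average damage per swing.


E[dmg] = base * (1 + crit_chance * (crit_mult - 1))
cc as decimal = 30/100 = 0.3
cm - 1 = 1.9 - 1 = 0.9
Bonus factor = 0.3 * 0.9 = 0.27
Total multiplier = 1 + 0.27 = 1.27
Expected damage = 80 * 1.27 = 101.60

101.60 damage


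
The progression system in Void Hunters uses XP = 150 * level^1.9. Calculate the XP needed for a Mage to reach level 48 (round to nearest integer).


XP = 150 * level^1.9
Substitute level = 48:
XP = 150 * 48^1.9
= 150 * 1564.438
= 234666

234666 XP


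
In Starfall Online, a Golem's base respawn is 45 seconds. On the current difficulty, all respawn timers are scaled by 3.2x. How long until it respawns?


Respawn time = base * multiplier
= 45 * 3.2
= 144.0 seconds

144.0 seconds


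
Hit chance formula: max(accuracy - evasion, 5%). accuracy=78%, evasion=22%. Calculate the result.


accuracy - evasion = 78 - 22 = 56
Apply floor: max(56, 5) = 56
Hit chance = 56%

56%


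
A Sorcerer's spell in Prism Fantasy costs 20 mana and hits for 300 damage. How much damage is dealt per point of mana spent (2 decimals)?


Efficiency = damage / mana
= 300 / 20
= 15.00

15.00 dmg/mana


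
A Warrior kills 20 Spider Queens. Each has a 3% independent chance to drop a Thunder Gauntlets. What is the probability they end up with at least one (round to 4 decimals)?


P(at least one) = 1 - P(none) = 1 - (1-p)^n
p = 3/100 = 0.03
1 - p = 0.97
(1 - p)^20 = 0.97^20 = 0.543794
P(at least one) = 1 - 0.543794 = 0.4562

0.4562


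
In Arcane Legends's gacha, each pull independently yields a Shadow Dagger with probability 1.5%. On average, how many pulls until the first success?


Expected pulls for a geometric distribution = 1/p = 100 / rate%
= 100 / 1.5
= 66.67

66.67 pulls


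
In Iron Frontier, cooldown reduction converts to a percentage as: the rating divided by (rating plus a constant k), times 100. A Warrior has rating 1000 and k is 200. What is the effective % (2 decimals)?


effective% = rating / (rating + k) * 100
= 1000 / (1000 + 200) * 100
= 1000 / 1200 * 100
= 0.833333 * 100
= 83.33%

83.33%


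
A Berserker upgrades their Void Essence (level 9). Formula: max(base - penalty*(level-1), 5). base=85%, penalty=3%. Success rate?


raw_rate = 85 - 3 * (9 - 1)
= 85 - 3 * 8
= 85 - 24
= 61
Apply floor: max(61, 5) = 61%

61%


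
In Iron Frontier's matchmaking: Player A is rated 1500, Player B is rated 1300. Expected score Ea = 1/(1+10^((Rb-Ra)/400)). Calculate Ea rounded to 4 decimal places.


Elo expected score: Ea = 1/(1 + 10^((Rb-Ra)/400))
Rb - Ra = 1300 - 1500 = -200
(Rb-Ra)/400 = -200/400 = -0.5
10^-0.5 = 0.316228
Ea = 1/(1 + 0.316228) = 1/1.316228 = 0.7597

0.7597


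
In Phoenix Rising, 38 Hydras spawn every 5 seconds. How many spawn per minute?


Spawns per minute = count * (60 / interval)
= 38 * (60 / 5)
= 38 * 12.0
= 456.0

456.0 per minute


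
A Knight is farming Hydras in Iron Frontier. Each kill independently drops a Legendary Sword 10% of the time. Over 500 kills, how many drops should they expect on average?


Expected drops = kills * (drop_rate / 100)
= 500 * (10 / 100)
= 500 * 0.1
= 50.0

50.0 drops


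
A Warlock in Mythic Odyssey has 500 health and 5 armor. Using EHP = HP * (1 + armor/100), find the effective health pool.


EHP = 500 * (1 + 5/100)
= 500 * (1 + 0.05)
= 500 * 1.05
= 525.0

525.0 EHP


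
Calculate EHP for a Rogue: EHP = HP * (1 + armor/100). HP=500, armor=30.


EHP = 500 * (1 + 30/100)
= 500 * (1 + 0.3)
= 500 * 1.3
= 650.0

650.0 EHP


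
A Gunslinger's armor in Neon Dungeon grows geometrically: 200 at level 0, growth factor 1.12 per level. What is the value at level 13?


value = base * growth^level
= 200 * 1.12^13
= 200 * 4.363493
= 872.70

872.70 armor


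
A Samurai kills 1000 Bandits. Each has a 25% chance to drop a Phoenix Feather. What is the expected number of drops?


Expected drops = kills * (drop_rate / 100)
= 1000 * (25 / 100)
= 1000 * 0.25
= 250.0

250.0 drops


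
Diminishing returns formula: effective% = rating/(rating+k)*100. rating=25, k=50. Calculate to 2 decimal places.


effective% = rating / (rating + k) * 100
= 25 / (25 + 50) * 100
= 25 / 75 * 100
= 0.333333 * 100
= 33.33%

33.33%


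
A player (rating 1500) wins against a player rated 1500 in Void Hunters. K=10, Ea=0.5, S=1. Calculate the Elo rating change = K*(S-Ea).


Elo update: delta = K * (S - Ea), where S = 1 (wins)
S - Ea = 1 - 0.5 = 0.5
Rating change = 10 * 0.5
= 5.00

5.00 rating points


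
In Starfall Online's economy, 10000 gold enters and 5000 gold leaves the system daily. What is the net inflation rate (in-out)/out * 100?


Net gold = 10000 - 5000 = 5000
Inflation rate = net / sunk * 100 = 5000 / 5000 * 100
= 1.0 * 100
= 100.00%

100.00%


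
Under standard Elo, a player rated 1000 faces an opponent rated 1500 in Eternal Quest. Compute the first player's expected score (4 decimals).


Elo expected score: Ea = 1/(1 + 10^((Rb-Ra)/400))
Rb - Ra = 1500 - 1000 = 500
(Rb-Ra)/400 = 500/400 = 1.25
10^1.25 = 17.782794
Ea = 1/(1 + 17.782794) = 1/18.782794 = 0.0532

0.0532


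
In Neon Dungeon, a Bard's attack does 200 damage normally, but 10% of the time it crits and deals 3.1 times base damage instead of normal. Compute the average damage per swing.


E[dmg] = base * (1 + crit_chance * (crit_mult - 1))
cc as decimal = 10/100 = 0.1
cm - 1 = 3.1 - 1 = 2.1
Bonus factor = 0.1 * 2.1 = 0.21
Total multiplier = 1 + 0.21 = 1.21
Expected damage = 200 * 1.21 = 242.00

242.00 damage


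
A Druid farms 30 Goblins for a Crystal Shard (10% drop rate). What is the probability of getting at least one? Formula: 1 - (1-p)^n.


P(at least one) = 1 - P(none) = 1 - (1-p)^n
p = 10/100 = 0.1
1 - p = 0.9
(1 - p)^30 = 0.9^30 = 0.042391
P(at least one) = 1 - 0.042391 = 0.9576

0.9576
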